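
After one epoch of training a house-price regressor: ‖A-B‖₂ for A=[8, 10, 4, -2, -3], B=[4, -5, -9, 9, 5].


d = √((8-4)² + (10+ 5)² + (4+ 9)² + (-2-9)² + (-3-5)²)
  = √(16 + 225 + 169 + 121 + 64)
  = √595 = 24.3926

24.3926


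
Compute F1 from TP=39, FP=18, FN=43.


Precision = 39/57 = 0.6842
Recall = 39/82 = 0.4756
F1 = 2·P·R/(P+R) = 2·TP/(2·TP+FP+FN) = 78/(78+18+43) = 78/139 = 0.5612

0.5612


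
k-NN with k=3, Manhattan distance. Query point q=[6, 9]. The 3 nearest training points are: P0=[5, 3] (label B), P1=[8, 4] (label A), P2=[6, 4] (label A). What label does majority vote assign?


d(q,P0) = 7  (label B)
d(q,P1) = 7  (label A)
d(q,P2) = 5  (label A)
Votes: A=2, B=1
Majority → A

A


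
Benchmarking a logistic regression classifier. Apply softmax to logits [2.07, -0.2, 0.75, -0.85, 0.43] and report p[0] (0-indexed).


Exponentials: e^2.07=7.9248, e^-0.2=0.8187, e^0.75=2.117, e^-0.85=0.4274, e^0.43=1.5373
Sum = 12.8252
Softmax = [0.6179, 0.0638, 0.1651, 0.0333, 0.1199]
p[0] = 7.9248/12.8252 = 0.6179

0.6179


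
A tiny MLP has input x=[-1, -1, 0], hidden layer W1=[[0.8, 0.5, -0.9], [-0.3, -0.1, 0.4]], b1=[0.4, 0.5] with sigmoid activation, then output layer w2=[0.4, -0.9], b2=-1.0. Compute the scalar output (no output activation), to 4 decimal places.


z1[0] = (0.8)·(-1) + (0.5)·(-1) + (-0.9)·(0) + 0.4 = -0.9
z1[1] = (-0.3)·(-1) + (-0.1)·(-1) + (0.4)·(0) + 0.5 = 0.9
h = sigmoid(z1) = [0.2891, 0.7109]
output = (0.4)·(0.2891) + (-0.9)·(0.7109) - 1.0 = -1.5242

-1.5242


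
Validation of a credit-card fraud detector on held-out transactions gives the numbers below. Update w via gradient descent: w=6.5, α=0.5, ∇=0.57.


w_new = w - α·∇
= 6.5 - 0.5·0.57
= 6.5 - 0.285
= 6.215

6.215


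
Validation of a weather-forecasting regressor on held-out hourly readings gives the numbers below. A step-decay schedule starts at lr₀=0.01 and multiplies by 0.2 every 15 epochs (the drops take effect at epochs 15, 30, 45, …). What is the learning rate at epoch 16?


n_drops = ⌊16/15⌋ = 1
lr = 0.01·0.2^1 = 0.01·0.2 = 0.002

0.002


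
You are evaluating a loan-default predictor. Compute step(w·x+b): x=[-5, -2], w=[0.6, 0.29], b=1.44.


z = (-5)·(0.6) + (-2)·(0.29) + 1.44
  = -2.14
step(z) = 0 (z<0)

0


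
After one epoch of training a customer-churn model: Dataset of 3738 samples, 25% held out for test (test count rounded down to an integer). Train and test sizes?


Test = ⌊3738·25/100⌋ = 934
Train = 3738 - 934 = 2804

Train: 2804, Test: 934


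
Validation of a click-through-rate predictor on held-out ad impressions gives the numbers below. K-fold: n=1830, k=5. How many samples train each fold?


Fold size = 1830/5 = 366
Training per fold = 1830 - 366 = 1464

1464


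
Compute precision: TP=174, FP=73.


Precision = TP/(TP+FP)
= 174/(174+73)
= 174/247 = 70.45%

70.45%


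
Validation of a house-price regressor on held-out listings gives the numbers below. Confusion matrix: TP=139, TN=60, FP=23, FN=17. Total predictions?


Total = TP + TN + FP + FN
= 139 + 60 + 23 + 17
= 239
(Predicted positive: 162, predicted negative: 77)

239


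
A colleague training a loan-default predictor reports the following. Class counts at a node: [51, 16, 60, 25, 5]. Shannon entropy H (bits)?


Probabilities: [51/157, 16/157, 60/157, 25/157, 5/157] ≈ [0.3248, 0.1019, 0.3822, 0.1592, 0.0318]
H = -((51/157)·log₂(51/157) + (16/157)·log₂(16/157) + (60/157)·log₂(60/157) + (25/157)·log₂(25/157) + (5/157)·log₂(5/157))
  = 1.9735 bits

1.9735 bits


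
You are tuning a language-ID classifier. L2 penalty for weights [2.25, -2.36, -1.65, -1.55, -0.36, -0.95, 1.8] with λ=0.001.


‖w‖₂² = (2.25)² + (-2.36)² + (-1.65)² + (-1.55)² + (-0.36)² + (-0.95)² + (1.8)²
     = 5.0625 + 5.5696 + 2.7225 + 2.4025 + 0.1296 + 0.9025 + 3.24
     = 20.0292
λ·‖w‖₂² = 0.001·20.0292 = 0.020029

0.020029


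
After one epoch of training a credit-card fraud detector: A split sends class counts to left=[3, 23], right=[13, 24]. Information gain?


Parent = [16, 47], H_parent = 0.8175
H_left = 0.5159 (n=26), H_right = 0.9353 (n=37)
H_children = (26/63)·0.5159 + (37/63)·0.9353 = 0.7622
IG = 0.8175 - 0.7622 = 0.0553

0.0553


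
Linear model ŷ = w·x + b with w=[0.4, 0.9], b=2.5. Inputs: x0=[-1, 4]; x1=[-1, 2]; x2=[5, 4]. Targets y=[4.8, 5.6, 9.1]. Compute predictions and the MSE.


ŷ0 = (0.4)·(-1) + (0.9)·(4) + 2.5 = 5.7
ŷ1 = (0.4)·(-1) + (0.9)·(2) + 2.5 = 3.9
ŷ2 = (0.4)·(5) + (0.9)·(4) + 2.5 = 8.1
errors² = [0.81, 2.89, 1.0]
MSE = 4.7000/3 = 1.5667

1.5667


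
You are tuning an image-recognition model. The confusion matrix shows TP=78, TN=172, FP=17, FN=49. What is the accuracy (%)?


Accuracy = (TP+TN)/(TP+TN+FP+FN)
= (78+172)/(316)
= 250/316 = 79.11%

79.11%


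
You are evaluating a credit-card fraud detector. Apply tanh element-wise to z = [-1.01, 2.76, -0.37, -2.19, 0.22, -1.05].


tanh(-1.01) = -0.7658
tanh(2.76) = 0.992
tanh(-0.37) = -0.354
tanh(-2.19) = -0.9753
tanh(0.22) = 0.2165
tanh(-1.05) = -0.7818
result = [-0.7658, 0.992, -0.354, -0.9753, 0.2165, -0.7818]

[-0.7658, 0.992, -0.354, -0.9753, 0.2165, -0.7818]


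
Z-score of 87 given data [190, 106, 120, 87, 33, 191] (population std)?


μ = 121.1667, σ = 55.9566
z = (87 - 121.1667)/55.9566 = -0.6106

-0.6106


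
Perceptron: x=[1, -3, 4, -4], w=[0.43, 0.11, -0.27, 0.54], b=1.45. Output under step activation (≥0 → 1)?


z = (1)·(0.43) + (-3)·(0.11) + (4)·(-0.27) + (-4)·(0.54) + 1.45
  = -1.69
step(z) = 0 (z<0)

0


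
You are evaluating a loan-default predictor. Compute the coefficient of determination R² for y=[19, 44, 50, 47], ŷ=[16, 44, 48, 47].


ȳ = 40
SS_res = Σ(y-ŷ)² = 13
SS_tot = Σ(y-ȳ)² = 606
R² = 1 - SS_res/SS_tot = 1 - 0.0215 = 0.9785

0.9785


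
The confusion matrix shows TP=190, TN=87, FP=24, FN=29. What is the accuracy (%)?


Accuracy = (TP+TN)/(TP+TN+FP+FN)
= (190+87)/(330)
= 277/330 = 83.94%

83.94%


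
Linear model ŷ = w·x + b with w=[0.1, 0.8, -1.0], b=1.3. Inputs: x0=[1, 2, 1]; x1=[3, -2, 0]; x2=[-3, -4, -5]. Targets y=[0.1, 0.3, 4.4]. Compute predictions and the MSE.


ŷ0 = (0.1)·(1) + (0.8)·(2) + (-1.0)·(1) + 1.3 = 2.0
ŷ1 = (0.1)·(3) + (0.8)·(-2) + (-1.0)·(0) + 1.3 = 0.0
ŷ2 = (0.1)·(-3) + (0.8)·(-4) + (-1.0)·(-5) + 1.3 = 2.8
errors² = [3.61, 0.09, 2.56]
MSE = 6.2600/3 = 2.0867

2.0867


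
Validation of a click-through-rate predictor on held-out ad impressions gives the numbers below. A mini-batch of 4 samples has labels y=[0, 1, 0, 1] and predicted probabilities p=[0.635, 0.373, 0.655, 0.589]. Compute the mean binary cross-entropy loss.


L[0] = -ln(1-0.635) = -ln(0.365) = 1.0079
L[1] = -ln(0.373) = 0.9862
L[2] = -ln(1-0.655) = -ln(0.345) = 1.0642
L[3] = -ln(0.589) = 0.5293
mean = (1.0079 + 0.9862 + 1.0642 + 0.5293)/4 = 0.8969

0.8969


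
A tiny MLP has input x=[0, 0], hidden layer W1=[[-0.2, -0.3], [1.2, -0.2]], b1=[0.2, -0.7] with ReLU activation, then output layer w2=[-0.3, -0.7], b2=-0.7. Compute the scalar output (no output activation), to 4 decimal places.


z1[0] = (-0.2)·(0) + (-0.3)·(0) + 0.2 = 0.2
z1[1] = (1.2)·(0) + (-0.2)·(0) - 0.7 = -0.7
h = ReLU(z1) = [0.2, 0.0]
output = (-0.3)·(0.2) + (-0.7)·(0.0) - 0.7 = -0.76

-0.76


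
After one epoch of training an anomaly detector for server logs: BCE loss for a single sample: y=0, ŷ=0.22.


BCE = -[y·ln(p) + (1-y)·ln(1-p)]
= -0 - 1·ln(1-0.22)
= -ln(0.78) = 0.2485

0.2485


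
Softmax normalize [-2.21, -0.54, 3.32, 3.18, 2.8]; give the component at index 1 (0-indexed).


Exponentials: e^-2.21=0.1097, e^-0.54=0.5827, e^3.32=27.6604, e^3.18=24.0468, e^2.8=16.4446
Sum = 68.8442
Softmax = [0.0016, 0.0085, 0.4018, 0.3493, 0.2389]
p[1] = 0.5827/68.8442 = 0.0085

0.0085


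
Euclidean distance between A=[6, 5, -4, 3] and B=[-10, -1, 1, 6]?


d = √((6+ 10)² + (5+ 1)² + (-4-1)² + (3-6)²)
  = √(256 + 36 + 25 + 9)
  = √326 = 18.0555

18.0555


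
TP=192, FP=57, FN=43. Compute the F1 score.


Precision = 192/249 = 0.7711
Recall = 192/235 = 0.817
F1 = 2·P·R/(P+R) = 2·TP/(2·TP+FP+FN) = 384/(384+57+43) = 384/484 = 0.7934

0.7934


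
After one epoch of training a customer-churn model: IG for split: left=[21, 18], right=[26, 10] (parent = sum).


Parent = [47, 28], H_parent = 0.9532
H_left = 0.9957 (n=39), H_right = 0.8524 (n=36)
H_children = (39/75)·0.9957 + (36/75)·0.8524 = 0.9269
IG = 0.9532 - 0.9269 = 0.0263

0.0263


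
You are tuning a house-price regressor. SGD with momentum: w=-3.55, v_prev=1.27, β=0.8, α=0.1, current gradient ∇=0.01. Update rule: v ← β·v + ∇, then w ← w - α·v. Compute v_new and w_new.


v_new = 0.8·1.27 + 0.01 = 1.016 + 0.01 = 1.026
w_new = -3.55 - 0.1·1.026 = -3.55 - 0.1026 = -3.6526

v_new=1.026, w_new=-3.6526


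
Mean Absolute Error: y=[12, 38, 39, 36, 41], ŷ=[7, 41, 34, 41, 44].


Absolute errors: |12-7|=5, |38-41|=3, |39-34|=5, |36-41|=5, |41-44|=3
Sum = 21
MAE = 21/5 = 21/5

21/5


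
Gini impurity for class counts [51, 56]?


Probabilities: [51/107, 56/107] ≈ [0.4766, 0.5234]
Σpᵢ² = (2601 + 3136)/107² = 5737/11449
Gini = 1 - Σpᵢ² = 1 - 5737/11449 = 0.4989

0.4989


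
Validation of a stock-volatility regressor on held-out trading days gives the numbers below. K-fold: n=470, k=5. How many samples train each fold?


Fold size = 470/5 = 94
Training per fold = 470 - 94 = 376

376


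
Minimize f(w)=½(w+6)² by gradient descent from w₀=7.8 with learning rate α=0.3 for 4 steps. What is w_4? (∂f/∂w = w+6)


step 1: grad = 7.8+6 = 13.8; w = 7.8 - 0.3·(13.8) = 3.66
step 2: grad = 3.66+6 = 9.66; w = 3.66 - 0.3·(9.66) = 0.762
step 3: grad = 0.762+6 = 6.762; w = 0.762 - 0.3·(6.762) = -1.2666
step 4: grad = -1.2666+6 = 4.7334; w = -1.2666 - 0.3·(4.7334) = -2.68662

-2.68662


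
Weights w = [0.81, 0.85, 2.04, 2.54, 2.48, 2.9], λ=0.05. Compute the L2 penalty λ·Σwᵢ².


‖w‖₂² = (0.81)² + (0.85)² + (2.04)² + (2.54)² + (2.48)² + (2.9)²
     = 0.6561 + 0.7225 + 4.1616 + 6.4516 + 6.1504 + 8.41
     = 26.5522
λ·‖w‖₂² = 0.05·26.5522 = 1.32761

1.32761


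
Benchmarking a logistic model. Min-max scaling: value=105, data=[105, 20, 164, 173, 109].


min=20, max=173
(105-20)/(173-20) = 85/153 = 0.5556

0.5556


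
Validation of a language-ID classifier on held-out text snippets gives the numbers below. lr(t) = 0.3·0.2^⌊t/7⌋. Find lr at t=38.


n_drops = ⌊38/7⌋ = 5
lr = 0.3·0.2^5 = 0.3·0.00032 = 0.000096

0.000096


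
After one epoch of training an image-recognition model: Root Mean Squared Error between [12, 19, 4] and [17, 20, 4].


MSE = 26/3 = 8.6667
RMSE = √(26/3) = 2.9439

2.9439


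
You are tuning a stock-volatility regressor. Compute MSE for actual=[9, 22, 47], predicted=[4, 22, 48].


Squared errors: (9-4)²=25, (22-22)²=0, (47-48)²=1
Sum = 26
MSE = 26/3 = 26/3

26/3


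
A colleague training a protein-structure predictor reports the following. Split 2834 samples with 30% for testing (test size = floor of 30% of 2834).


Test = ⌊2834·30/100⌋ = 850
Train = 2834 - 850 = 1984

Train: 1984, Test: 850


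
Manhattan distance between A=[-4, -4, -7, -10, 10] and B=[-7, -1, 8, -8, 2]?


d = |-4+ 7| + |-4+ 1| + |-7-8| + |-10+ 8| + |10-2|
  = 3 + 3 + 15 + 2 + 8
  = 31

31


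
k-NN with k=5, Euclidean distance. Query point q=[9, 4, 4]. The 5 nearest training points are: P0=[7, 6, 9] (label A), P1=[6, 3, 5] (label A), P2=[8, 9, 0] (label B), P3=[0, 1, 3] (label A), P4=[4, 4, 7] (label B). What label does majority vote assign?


d(q,P0) = 5.7446  (label A)
d(q,P1) = 3.3166  (label A)
d(q,P2) = 6.4807  (label B)
d(q,P3) = 9.5394  (label A)
d(q,P4) = 5.831  (label B)
Votes: A=3, B=2
Majority → A

A


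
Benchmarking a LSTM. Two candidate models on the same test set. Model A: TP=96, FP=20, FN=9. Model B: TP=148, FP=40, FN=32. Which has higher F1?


Model A: P=96/116=0.8276, R=96/105=0.9143, F1=2PR/(P+R)=2TP/(2TP+FP+FN)=192/221=0.8688
Model B: P=148/188=0.7872, R=148/180=0.8222, F1=2PR/(P+R)=2TP/(2TP+FP+FN)=296/368=0.8043
0.8688 > 0.8043 → Model A

Model A


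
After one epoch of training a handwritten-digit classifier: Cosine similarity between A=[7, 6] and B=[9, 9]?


A·B = 7·9 + 6·9 = 117
‖A‖ = √85 = 9.2195, ‖B‖ = √162 = 12.7279
cos = 117/(√85·√162) = 117/√13770 = 0.9971

0.9971


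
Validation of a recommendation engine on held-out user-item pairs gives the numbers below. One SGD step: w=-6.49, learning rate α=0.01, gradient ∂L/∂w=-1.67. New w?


w_new = w - α·∇
= -6.49 - 0.01·-1.67
= -6.49 + 0.0167
= -6.4733

-6.4733


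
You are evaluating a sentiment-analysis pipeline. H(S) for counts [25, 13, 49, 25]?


Probabilities: [25/112, 13/112, 49/112, 25/112] ≈ [0.2232, 0.1161, 0.4375, 0.2232]
H = -((25/112)·log₂(25/112) + (13/112)·log₂(13/112) + (49/112)·log₂(49/112) + (25/112)·log₂(25/112))
  = 1.8483 bits

1.8483 bits


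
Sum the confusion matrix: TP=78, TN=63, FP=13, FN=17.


Total = TP + TN + FP + FN
= 78 + 63 + 13 + 17
= 171
(Predicted positive: 91, predicted negative: 80)

171


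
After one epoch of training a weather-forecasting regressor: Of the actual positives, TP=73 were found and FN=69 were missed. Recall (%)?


Recall = TP/(TP+FN)
= 73/(73+69)
= 73/142 = 51.41%

51.41%


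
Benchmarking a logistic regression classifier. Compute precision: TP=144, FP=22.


Precision = TP/(TP+FP)
= 144/(144+22)
= 144/166 = 86.75%

86.75%


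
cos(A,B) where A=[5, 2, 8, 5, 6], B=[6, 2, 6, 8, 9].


A·B = 5·6 + 2·2 + 8·6 + 5·8 + 6·9 = 176
‖A‖ = √154 = 12.4097, ‖B‖ = √221 = 14.8661
cos = 176/(√154·√221) = 176/√34034 = 0.954

0.954


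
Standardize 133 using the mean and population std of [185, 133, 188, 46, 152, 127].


μ = 138.5, σ = 47.4579
z = (133 - 138.5)/47.4579 = -0.1159

-0.1159


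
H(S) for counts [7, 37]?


Probabilities: [7/44, 37/44] ≈ [0.1591, 0.8409]
H = -((7/44)·log₂(7/44) + (37/44)·log₂(37/44))
  = 0.6321 bits

0.6321 bits


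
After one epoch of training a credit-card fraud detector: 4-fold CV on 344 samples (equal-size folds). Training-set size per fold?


Fold size = 344/4 = 86
Training per fold = 344 - 86 = 258

258


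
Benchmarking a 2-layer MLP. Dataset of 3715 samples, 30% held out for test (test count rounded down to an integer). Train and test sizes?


Test = ⌊3715·30/100⌋ = 1114
Train = 3715 - 1114 = 2601

Train: 2601, Test: 1114


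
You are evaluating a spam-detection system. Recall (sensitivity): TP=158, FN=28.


Recall = TP/(TP+FN)
= 158/(158+28)
= 158/186 = 84.95%

84.95%


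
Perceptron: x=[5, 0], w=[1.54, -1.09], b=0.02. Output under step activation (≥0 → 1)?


z = (5)·(1.54) + (0)·(-1.09) + 0.02
  = 7.72
step(z) = 1 (z≥0)

1


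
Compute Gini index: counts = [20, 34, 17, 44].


Probabilities: [20/115, 34/115, 17/115, 44/115] ≈ [0.1739, 0.2957, 0.1478, 0.3826]
Σpᵢ² = (400 + 1156 + 289 + 1936)/115² = 3781/13225
Gini = 1 - Σpᵢ² = 1 - 3781/13225 = 0.7141

0.7141


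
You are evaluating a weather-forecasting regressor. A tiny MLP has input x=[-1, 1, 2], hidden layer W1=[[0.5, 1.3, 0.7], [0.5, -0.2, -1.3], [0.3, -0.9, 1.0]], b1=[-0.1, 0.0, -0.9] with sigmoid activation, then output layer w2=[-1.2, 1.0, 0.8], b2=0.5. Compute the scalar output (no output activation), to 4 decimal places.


z1[0] = (0.5)·(-1) + (1.3)·(1) + (0.7)·(2) - 0.1 = 2.1
z1[1] = (0.5)·(-1) + (-0.2)·(1) + (-1.3)·(2) + 0.0 = -3.3
z1[2] = (0.3)·(-1) + (-0.9)·(1) + (1.0)·(2) - 0.9 = -0.1
h = sigmoid(z1) = [0.8909, 0.0356, 0.475]
output = (-1.2)·(0.8909) + (1.0)·(0.0356) + (0.8)·(0.475) + 0.5 = -0.1535

-0.1535


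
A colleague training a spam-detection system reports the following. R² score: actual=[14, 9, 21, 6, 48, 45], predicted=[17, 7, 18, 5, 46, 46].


ȳ = 23.8333
SS_res = Σ(y-ŷ)² = 28
SS_tot = Σ(y-ȳ)² = 1674.83
R² = 1 - SS_res/SS_tot = 1 - 0.0167 = 0.9833

0.9833


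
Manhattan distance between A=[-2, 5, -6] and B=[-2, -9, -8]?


d = |-2+ 2| + |5+ 9| + |-6+ 8|
  = 0 + 14 + 2
  = 16

16


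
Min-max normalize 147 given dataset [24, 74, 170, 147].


min=24, max=170
(147-24)/(170-24) = 123/146 = 0.8425

0.8425


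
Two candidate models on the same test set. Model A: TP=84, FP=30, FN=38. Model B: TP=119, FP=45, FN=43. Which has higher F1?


Model A: P=84/114=0.7368, R=84/122=0.6885, F1=2PR/(P+R)=2TP/(2TP+FP+FN)=168/236=0.7119
Model B: P=119/164=0.7256, R=119/162=0.7346, F1=2PR/(P+R)=2TP/(2TP+FP+FN)=238/326=0.7301
0.7119 < 0.7301 → Model B

Model B


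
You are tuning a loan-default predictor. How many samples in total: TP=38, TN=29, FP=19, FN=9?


Total = TP + TN + FP + FN
= 38 + 29 + 19 + 9
= 95
(Predicted positive: 57, predicted negative: 38)

95


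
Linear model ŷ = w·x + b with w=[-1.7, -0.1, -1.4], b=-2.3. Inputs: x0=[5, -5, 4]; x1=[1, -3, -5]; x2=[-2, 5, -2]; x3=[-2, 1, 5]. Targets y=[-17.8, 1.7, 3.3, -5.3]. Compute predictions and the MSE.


ŷ0 = (-1.7)·(5) + (-0.1)·(-5) + (-1.4)·(4) - 2.3 = -15.9
ŷ1 = (-1.7)·(1) + (-0.1)·(-3) + (-1.4)·(-5) - 2.3 = 3.3
ŷ2 = (-1.7)·(-2) + (-0.1)·(5) + (-1.4)·(-2) - 2.3 = 3.4
ŷ3 = (-1.7)·(-2) + (-0.1)·(1) + (-1.4)·(5) - 2.3 = -6.0
errors² = [3.61, 2.56, 0.01, 0.49]
MSE = 6.6700/4 = 1.6675

1.6675


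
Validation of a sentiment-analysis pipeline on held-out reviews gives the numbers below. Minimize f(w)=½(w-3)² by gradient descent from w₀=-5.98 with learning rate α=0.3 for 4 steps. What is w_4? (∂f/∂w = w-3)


step 1: grad = -5.98-3 = -8.98; w = -5.98 - 0.3·(-8.98) = -3.286
step 2: grad = -3.286-3 = -6.286; w = -3.286 - 0.3·(-6.286) = -1.4002
step 3: grad = -1.4002-3 = -4.4002; w = -1.4002 - 0.3·(-4.4002) = -0.08014
step 4: grad = -0.08014-3 = -3.08014; w = -0.08014 - 0.3·(-3.08014) = 0.843902

0.843902


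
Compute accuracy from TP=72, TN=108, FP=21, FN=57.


Accuracy = (TP+TN)/(TP+TN+FP+FN)
= (72+108)/(258)
= 180/258 = 69.77%

69.77%


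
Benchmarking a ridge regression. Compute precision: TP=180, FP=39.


Precision = TP/(TP+FP)
= 180/(180+39)
= 180/219 = 82.19%

82.19%


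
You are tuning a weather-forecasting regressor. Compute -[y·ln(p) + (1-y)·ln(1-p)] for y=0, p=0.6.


BCE = -[y·ln(p) + (1-y)·ln(1-p)]
= -0 - 1·ln(1-0.6)
= -ln(0.4) = 0.9163

0.9163


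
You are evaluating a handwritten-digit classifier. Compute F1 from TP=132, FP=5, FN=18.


Precision = 132/137 = 0.9635
Recall = 132/150 = 0.88
F1 = 2·P·R/(P+R) = 2·TP/(2·TP+FP+FN) = 264/(264+5+18) = 264/287 = 0.9199

0.9199


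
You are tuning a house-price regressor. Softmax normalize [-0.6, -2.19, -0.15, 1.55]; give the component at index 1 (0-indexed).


Exponentials: e^-0.6=0.5488, e^-2.19=0.1119, e^-0.15=0.8607, e^1.55=4.7115
Sum = 6.2329
Softmax = [0.0881, 0.018, 0.1381, 0.7559]
p[1] = 0.1119/6.2329 = 0.018

0.018


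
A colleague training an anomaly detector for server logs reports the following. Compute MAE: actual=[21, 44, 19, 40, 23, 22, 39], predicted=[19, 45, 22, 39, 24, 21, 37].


Absolute errors: |21-19|=2, |44-45|=1, |19-22|=3, |40-39|=1, |23-24|=1, |22-21|=1, |39-37|=2
Sum = 11
MAE = 11/7 = 11/7

11/7


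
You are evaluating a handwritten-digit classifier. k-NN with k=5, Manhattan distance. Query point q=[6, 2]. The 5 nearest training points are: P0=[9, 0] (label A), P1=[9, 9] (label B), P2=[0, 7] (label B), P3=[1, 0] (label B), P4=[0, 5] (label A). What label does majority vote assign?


d(q,P0) = 5  (label A)
d(q,P1) = 10  (label B)
d(q,P2) = 11  (label B)
d(q,P3) = 7  (label B)
d(q,P4) = 9  (label A)
Votes: A=2, B=3
Majority → B

B


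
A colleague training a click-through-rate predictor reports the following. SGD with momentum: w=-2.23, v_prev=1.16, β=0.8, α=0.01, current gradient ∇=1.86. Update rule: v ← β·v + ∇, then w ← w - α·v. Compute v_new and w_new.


v_new = 0.8·1.16 + 1.86 = 0.928 + 1.86 = 2.788
w_new = -2.23 - 0.01·2.788 = -2.23 - 0.02788 = -2.25788

v_new=2.788, w_new=-2.25788


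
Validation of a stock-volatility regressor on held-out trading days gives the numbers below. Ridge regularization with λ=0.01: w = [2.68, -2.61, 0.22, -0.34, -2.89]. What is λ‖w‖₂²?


‖w‖₂² = (2.68)² + (-2.61)² + (0.22)² + (-0.34)² + (-2.89)²
     = 7.1824 + 6.8121 + 0.0484 + 0.1156 + 8.3521
     = 22.5106
λ·‖w‖₂² = 0.01·22.5106 = 0.225106

0.225106


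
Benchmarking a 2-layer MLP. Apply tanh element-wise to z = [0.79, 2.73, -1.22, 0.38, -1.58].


tanh(0.79) = 0.6584
tanh(2.73) = 0.9915
tanh(-1.22) = -0.8397
tanh(0.38) = 0.3627
tanh(-1.58) = -0.9186
result = [0.6584, 0.9915, -0.8397, 0.3627, -0.9186]

[0.6584, 0.9915, -0.8397, 0.3627, -0.9186]


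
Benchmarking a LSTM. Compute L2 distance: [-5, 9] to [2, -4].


d = √((-5-2)² + (9+ 4)²)
  = √(49 + 169)
  = √218 = 14.7648

14.7648


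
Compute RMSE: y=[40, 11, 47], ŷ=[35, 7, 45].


MSE = 45/3 = 15
RMSE = √(45/3) = 3.873

3.873


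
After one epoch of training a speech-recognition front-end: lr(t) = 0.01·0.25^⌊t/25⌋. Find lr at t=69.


n_drops = ⌊69/25⌋ = 2
lr = 0.01·0.25^2 = 0.01·0.0625 = 0.000625

0.000625


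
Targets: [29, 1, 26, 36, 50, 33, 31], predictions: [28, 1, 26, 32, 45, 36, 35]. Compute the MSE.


Squared errors: (29-28)²=1, (1-1)²=0, (26-26)²=0, (36-32)²=16, (50-45)²=25, (33-36)²=9, (31-35)²=16
Sum = 67
MSE = 67/7 = 67/7

67/7


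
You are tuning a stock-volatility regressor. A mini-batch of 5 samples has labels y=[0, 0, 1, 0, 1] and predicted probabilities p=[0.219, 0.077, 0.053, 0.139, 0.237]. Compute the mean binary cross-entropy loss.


L[0] = -ln(1-0.219) = -ln(0.781) = 0.2472
L[1] = -ln(1-0.077) = -ln(0.923) = 0.0801
L[2] = -ln(0.053) = 2.9375
L[3] = -ln(1-0.139) = -ln(0.861) = 0.1497
L[4] = -ln(0.237) = 1.4397
mean = (0.2472 + 0.0801 + 2.9375 + 0.1497 + 1.4397)/5 = 0.9708

0.9708


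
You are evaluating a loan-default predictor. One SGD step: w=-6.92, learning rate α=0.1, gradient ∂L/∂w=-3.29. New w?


w_new = w - α·∇
= -6.92 - 0.1·-3.29
= -6.92 + 0.329
= -6.591

-6.591


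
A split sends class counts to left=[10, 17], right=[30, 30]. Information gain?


Parent = [40, 47], H_parent = 0.9953
H_left = 0.951 (n=27), H_right = 1 (n=60)
H_children = (27/87)·0.951 + (60/87)·1 = 0.9848
IG = 0.9953 - 0.9848 = 0.0105

0.0105


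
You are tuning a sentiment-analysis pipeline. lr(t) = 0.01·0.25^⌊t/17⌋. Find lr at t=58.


n_drops = ⌊58/17⌋ = 3
lr = 0.01·0.25^3 = 0.01·0.015625 = 0.00015625

0.00015625


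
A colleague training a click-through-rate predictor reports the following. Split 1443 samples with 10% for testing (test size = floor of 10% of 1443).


Test = ⌊1443·10/100⌋ = 144
Train = 1443 - 144 = 1299

Train: 1299, Test: 144


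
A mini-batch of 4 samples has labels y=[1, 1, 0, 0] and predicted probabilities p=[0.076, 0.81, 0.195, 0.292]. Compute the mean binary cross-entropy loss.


L[0] = -ln(0.076) = 2.577
L[1] = -ln(0.81) = 0.2107
L[2] = -ln(1-0.195) = -ln(0.805) = 0.2169
L[3] = -ln(1-0.292) = -ln(0.708) = 0.3453
mean = (2.577 + 0.2107 + 0.2169 + 0.3453)/4 = 0.8375

0.8375


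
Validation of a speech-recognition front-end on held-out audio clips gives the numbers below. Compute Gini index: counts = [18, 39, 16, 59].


Probabilities: [18/132, 39/132, 16/132, 59/132] ≈ [0.1364, 0.2955, 0.1212, 0.447]
Σpᵢ² = (324 + 1521 + 256 + 3481)/132² = 5582/17424
Gini = 1 - Σpᵢ² = 1 - 5582/17424 = 0.6796

0.6796


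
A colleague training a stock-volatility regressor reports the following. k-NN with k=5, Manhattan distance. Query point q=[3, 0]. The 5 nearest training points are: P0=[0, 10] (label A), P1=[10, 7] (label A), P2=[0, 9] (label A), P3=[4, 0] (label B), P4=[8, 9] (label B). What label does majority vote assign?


d(q,P0) = 13  (label A)
d(q,P1) = 14  (label A)
d(q,P2) = 12  (label A)
d(q,P3) = 1  (label B)
d(q,P4) = 14  (label B)
Votes: A=3, B=2
Majority → A

A


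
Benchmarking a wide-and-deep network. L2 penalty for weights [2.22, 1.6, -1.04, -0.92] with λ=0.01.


‖w‖₂² = (2.22)² + (1.6)² + (-1.04)² + (-0.92)²
     = 4.9284 + 2.56 + 1.0816 + 0.8464
     = 9.4164
λ·‖w‖₂² = 0.01·9.4164 = 0.094164

0.094164


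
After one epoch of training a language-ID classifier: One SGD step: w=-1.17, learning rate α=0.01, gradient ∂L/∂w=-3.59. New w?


w_new = w - α·∇
= -1.17 - 0.01·-3.59
= -1.17 + 0.0359
= -1.1341

-1.1341


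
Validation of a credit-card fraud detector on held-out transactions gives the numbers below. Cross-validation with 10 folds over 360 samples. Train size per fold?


Fold size = 360/10 = 36
Training per fold = 360 - 36 = 324

324


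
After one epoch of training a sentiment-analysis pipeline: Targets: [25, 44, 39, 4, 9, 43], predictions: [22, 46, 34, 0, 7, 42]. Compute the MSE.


Squared errors: (25-22)²=9, (44-46)²=4, (39-34)²=25, (4-0)²=16, (9-7)²=4, (43-42)²=1
Sum = 59
MSE = 59/6 = 59/6

59/6


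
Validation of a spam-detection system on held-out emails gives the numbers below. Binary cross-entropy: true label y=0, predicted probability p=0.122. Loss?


BCE = -[y·ln(p) + (1-y)·ln(1-p)]
= -0 - 1·ln(1-0.122)
= -ln(0.878) = 0.1301

0.1301


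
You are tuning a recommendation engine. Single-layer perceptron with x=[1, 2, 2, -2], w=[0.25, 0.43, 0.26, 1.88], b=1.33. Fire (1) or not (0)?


z = (1)·(0.25) + (2)·(0.43) + (2)·(0.26) + (-2)·(1.88) + 1.33
  = -0.8
step(z) = 0 (z<0)

0


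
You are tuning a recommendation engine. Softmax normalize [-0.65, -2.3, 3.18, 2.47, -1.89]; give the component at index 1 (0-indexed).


Exponentials: e^-0.65=0.522, e^-2.3=0.1003, e^3.18=24.0468, e^2.47=11.8224, e^-1.89=0.1511
Sum = 36.6426
Softmax = [0.0142, 0.0027, 0.6563, 0.3226, 0.0041]
p[1] = 0.1003/36.6426 = 0.0027

0.0027


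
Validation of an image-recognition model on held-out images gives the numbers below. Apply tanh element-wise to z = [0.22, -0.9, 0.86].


tanh(0.22) = 0.2165
tanh(-0.9) = -0.7163
tanh(0.86) = 0.6963
result = [0.2165, -0.7163, 0.6963]

[0.2165, -0.7163, 0.6963]


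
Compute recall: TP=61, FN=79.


Recall = TP/(TP+FN)
= 61/(61+79)
= 61/140 = 43.57%

43.57%


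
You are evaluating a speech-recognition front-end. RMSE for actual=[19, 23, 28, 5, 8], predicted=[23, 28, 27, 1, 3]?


MSE = 83/5 = 16.6
RMSE = √(83/5) = 4.0743

4.0743


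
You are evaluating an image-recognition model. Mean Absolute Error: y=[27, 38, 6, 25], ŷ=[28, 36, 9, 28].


Absolute errors: |27-28|=1, |38-36|=2, |6-9|=3, |25-28|=3
Sum = 9
MAE = 9/4 = 9/4

9/4


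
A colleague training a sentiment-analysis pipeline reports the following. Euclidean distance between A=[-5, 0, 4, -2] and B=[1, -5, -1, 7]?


d = √((-5-1)² + (0+ 5)² + (4+ 1)² + (-2-7)²)
  = √(36 + 25 + 25 + 81)
  = √167 = 12.9228

12.9228


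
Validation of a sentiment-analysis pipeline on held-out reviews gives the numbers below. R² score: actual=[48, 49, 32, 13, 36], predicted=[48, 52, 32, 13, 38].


ȳ = 35.6
SS_res = Σ(y-ŷ)² = 13
SS_tot = Σ(y-ȳ)² = 857.2
R² = 1 - SS_res/SS_tot = 1 - 0.0152 = 0.9848

0.9848


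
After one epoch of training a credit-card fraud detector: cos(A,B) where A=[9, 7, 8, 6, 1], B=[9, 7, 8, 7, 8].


A·B = 9·9 + 7·7 + 8·8 + 6·7 + 1·8 = 244
‖A‖ = √231 = 15.1987, ‖B‖ = √307 = 17.5214
cos = 244/(√231·√307) = 244/√70917 = 0.9163

0.9163


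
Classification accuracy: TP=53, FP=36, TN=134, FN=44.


Accuracy = (TP+TN)/(TP+TN+FP+FN)
= (53+134)/(267)
= 187/267 = 70.04%

70.04%


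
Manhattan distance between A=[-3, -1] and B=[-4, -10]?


d = |-3+ 4| + |-1+ 10|
  = 1 + 9
  = 10

10


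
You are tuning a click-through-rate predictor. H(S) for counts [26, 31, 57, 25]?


Probabilities: [26/139, 31/139, 57/139, 25/139] ≈ [0.1871, 0.223, 0.4101, 0.1799]
H = -((26/139)·log₂(26/139) + (31/139)·log₂(31/139) + (57/139)·log₂(57/139) + (25/139)·log₂(25/139))
  = 1.9077 bits

1.9077 bits


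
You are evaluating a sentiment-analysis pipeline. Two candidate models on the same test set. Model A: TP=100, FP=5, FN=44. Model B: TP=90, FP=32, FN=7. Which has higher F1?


Model A: P=100/105=0.9524, R=100/144=0.6944, F1=2PR/(P+R)=2TP/(2TP+FP+FN)=200/249=0.8032
Model B: P=90/122=0.7377, R=90/97=0.9278, F1=2PR/(P+R)=2TP/(2TP+FP+FN)=180/219=0.8219
0.8032 < 0.8219 → Model B

Model B


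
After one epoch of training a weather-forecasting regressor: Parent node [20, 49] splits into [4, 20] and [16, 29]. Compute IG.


Parent = [20, 49], H_parent = 0.8685
H_left = 0.65 (n=24), H_right = 0.9389 (n=45)
H_children = (24/69)·0.65 + (45/69)·0.9389 = 0.8384
IG = 0.8685 - 0.8384 = 0.0301

0.0301


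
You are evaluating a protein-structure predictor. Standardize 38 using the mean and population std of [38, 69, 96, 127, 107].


μ = 87.4, σ = 31.0006
z = (38 - 87.4)/31.0006 = -1.5935

-1.5935


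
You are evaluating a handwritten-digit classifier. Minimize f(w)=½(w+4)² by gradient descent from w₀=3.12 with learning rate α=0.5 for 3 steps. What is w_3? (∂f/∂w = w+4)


step 1: grad = 3.12+4 = 7.12; w = 3.12 - 0.5·(7.12) = -0.44
step 2: grad = -0.44+4 = 3.56; w = -0.44 - 0.5·(3.56) = -2.22
step 3: grad = -2.22+4 = 1.78; w = -2.22 - 0.5·(1.78) = -3.11

-3.11


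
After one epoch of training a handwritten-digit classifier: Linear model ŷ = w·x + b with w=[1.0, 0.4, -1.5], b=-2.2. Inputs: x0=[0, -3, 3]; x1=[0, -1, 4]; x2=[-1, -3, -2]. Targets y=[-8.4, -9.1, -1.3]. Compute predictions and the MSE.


ŷ0 = (1.0)·(0) + (0.4)·(-3) + (-1.5)·(3) - 2.2 = -7.9
ŷ1 = (1.0)·(0) + (0.4)·(-1) + (-1.5)·(4) - 2.2 = -8.6
ŷ2 = (1.0)·(-1) + (0.4)·(-3) + (-1.5)·(-2) - 2.2 = -1.4
errors² = [0.25, 0.25, 0.01]
MSE = 0.5100/3 = 0.17

0.17


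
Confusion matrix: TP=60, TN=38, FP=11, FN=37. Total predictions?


Total = TP + TN + FP + FN
= 60 + 38 + 11 + 37
= 146
(Predicted positive: 71, predicted negative: 75)

146


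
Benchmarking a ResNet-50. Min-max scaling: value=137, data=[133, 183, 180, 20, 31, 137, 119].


min=20, max=183
(137-20)/(183-20) = 117/163 = 0.7178

0.7178


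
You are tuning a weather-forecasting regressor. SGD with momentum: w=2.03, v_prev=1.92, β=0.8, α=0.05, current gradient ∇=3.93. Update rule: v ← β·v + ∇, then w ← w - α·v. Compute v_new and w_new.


v_new = 0.8·1.92 + 3.93 = 1.536 + 3.93 = 5.466
w_new = 2.03 - 0.05·5.466 = 2.03 - 0.2733 = 1.7567

v_new=5.466, w_new=1.7567


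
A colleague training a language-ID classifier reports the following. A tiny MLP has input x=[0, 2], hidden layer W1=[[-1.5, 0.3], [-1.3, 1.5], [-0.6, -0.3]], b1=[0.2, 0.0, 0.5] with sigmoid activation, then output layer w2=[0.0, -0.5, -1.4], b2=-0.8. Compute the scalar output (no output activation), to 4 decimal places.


z1[0] = (-1.5)·(0) + (0.3)·(2) + 0.2 = 0.8
z1[1] = (-1.3)·(0) + (1.5)·(2) + 0.0 = 3.0
z1[2] = (-0.6)·(0) + (-0.3)·(2) + 0.5 = -0.1
h = sigmoid(z1) = [0.69, 0.9526, 0.475]
output = (0.0)·(0.69) + (-0.5)·(0.9526) + (-1.4)·(0.475) - 0.8 = -1.9413

-1.9413


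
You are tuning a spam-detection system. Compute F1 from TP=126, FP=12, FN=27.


Precision = 126/138 = 0.913
Recall = 126/153 = 0.8235
F1 = 2·P·R/(P+R) = 2·TP/(2·TP+FP+FN) = 252/(252+12+27) = 252/291 = 0.866

0.866


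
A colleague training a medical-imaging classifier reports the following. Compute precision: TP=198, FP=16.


Precision = TP/(TP+FP)
= 198/(198+16)
= 198/214 = 92.52%

92.52%


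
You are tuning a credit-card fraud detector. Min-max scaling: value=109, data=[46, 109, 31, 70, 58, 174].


min=31, max=174
(109-31)/(174-31) = 78/143 = 0.5455

0.5455


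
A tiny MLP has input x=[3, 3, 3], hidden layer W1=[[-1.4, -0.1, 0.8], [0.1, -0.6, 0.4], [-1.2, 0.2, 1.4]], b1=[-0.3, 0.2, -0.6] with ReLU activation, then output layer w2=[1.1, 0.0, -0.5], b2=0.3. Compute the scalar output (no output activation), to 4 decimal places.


z1[0] = (-1.4)·(3) + (-0.1)·(3) + (0.8)·(3) - 0.3 = -2.4
z1[1] = (0.1)·(3) + (-0.6)·(3) + (0.4)·(3) + 0.2 = -0.1
z1[2] = (-1.2)·(3) + (0.2)·(3) + (1.4)·(3) - 0.6 = 0.6
h = ReLU(z1) = [0.0, 0.0, 0.6]
output = (1.1)·(0.0) + (0.0)·(0.0) + (-0.5)·(0.6) + 0.3 = 0.0

0.0


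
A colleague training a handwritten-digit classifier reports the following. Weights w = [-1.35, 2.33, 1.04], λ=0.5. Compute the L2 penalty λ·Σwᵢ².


‖w‖₂² = (-1.35)² + (2.33)² + (1.04)²
     = 1.8225 + 5.4289 + 1.0816
     = 8.333
λ·‖w‖₂² = 0.5·8.333 = 4.1665

4.1665


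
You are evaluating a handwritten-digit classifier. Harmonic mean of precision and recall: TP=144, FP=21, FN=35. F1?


Precision = 144/165 = 0.8727
Recall = 144/179 = 0.8045
F1 = 2·P·R/(P+R) = 2·TP/(2·TP+FP+FN) = 288/(288+21+35) = 288/344 = 0.8372

0.8372


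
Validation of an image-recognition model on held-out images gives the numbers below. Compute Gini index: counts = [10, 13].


Probabilities: [10/23, 13/23] ≈ [0.4348, 0.5652]
Σpᵢ² = (100 + 169)/23² = 269/529
Gini = 1 - Σpᵢ² = 1 - 269/529 = 0.4915

0.4915


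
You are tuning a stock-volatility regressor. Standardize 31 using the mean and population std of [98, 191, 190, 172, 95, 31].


μ = 129.5, σ = 59.3485
z = (31 - 129.5)/59.3485 = -1.6597

-1.6597


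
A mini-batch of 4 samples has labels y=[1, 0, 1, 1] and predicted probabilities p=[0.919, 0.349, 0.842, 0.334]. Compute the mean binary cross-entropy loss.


L[0] = -ln(0.919) = 0.0845
L[1] = -ln(1-0.349) = -ln(0.651) = 0.4292
L[2] = -ln(0.842) = 0.172
L[3] = -ln(0.334) = 1.0966
mean = (0.0845 + 0.4292 + 0.172 + 1.0966)/4 = 0.4456

0.4456


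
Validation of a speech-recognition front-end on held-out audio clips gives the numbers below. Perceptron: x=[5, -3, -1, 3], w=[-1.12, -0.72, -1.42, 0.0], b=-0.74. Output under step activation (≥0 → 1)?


z = (5)·(-1.12) + (-3)·(-0.72) + (-1)·(-1.42) + (3)·(0.0) - 0.74
  = -2.76
step(z) = 0 (z<0)

0


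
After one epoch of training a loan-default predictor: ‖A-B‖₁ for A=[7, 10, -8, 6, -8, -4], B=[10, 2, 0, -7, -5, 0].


d = |7-10| + |10-2| + |-8-0| + |6+ 7| + |-8+ 5| + |-4-0|
  = 3 + 8 + 8 + 13 + 3 + 4
  = 39

39


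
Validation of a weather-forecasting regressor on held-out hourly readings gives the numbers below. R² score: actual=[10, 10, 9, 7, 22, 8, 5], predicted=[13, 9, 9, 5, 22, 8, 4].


ȳ = 10.1429
SS_res = Σ(y-ŷ)² = 15
SS_tot = Σ(y-ȳ)² = 182.86
R² = 1 - SS_res/SS_tot = 1 - 0.082 = 0.918

0.918


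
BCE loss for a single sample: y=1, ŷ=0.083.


BCE = -[y·ln(p) + (1-y)·ln(1-p)]
= -1·ln(0.083) - 0
= -ln(0.083) = 2.4889

2.4889


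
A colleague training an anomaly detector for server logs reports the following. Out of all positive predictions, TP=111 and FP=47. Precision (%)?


Precision = TP/(TP+FP)
= 111/(111+47)
= 111/158 = 70.25%

70.25%


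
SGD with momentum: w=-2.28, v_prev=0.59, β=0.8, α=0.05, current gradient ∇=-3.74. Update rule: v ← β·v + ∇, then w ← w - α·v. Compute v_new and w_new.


v_new = 0.8·0.59 - 3.74 = 0.472 - 3.74 = -3.268
w_new = -2.28 - 0.05·-3.268 = -2.28 + 0.1634 = -2.1166

v_new=-3.268, w_new=-2.1166


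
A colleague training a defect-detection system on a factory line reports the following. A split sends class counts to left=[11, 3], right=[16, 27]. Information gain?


Parent = [27, 30], H_parent = 0.998
H_left = 0.7496 (n=14), H_right = 0.9523 (n=43)
H_children = (14/57)·0.7496 + (43/57)·0.9523 = 0.9025
IG = 0.998 - 0.9025 = 0.0955

0.0955


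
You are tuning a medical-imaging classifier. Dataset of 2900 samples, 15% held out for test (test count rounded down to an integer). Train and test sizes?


Test = ⌊2900·15/100⌋ = 435
Train = 2900 - 435 = 2465

Train: 2465, Test: 435


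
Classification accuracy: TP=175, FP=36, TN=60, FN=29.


Accuracy = (TP+TN)/(TP+TN+FP+FN)
= (175+60)/(300)
= 235/300 = 78.33%

78.33%


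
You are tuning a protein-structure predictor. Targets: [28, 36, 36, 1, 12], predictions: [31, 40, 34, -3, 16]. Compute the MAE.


Absolute errors: |28-31|=3, |36-40|=4, |36-34|=2, |1+ 3|=4, |12-16|=4
Sum = 17
MAE = 17/5 = 17/5

17/5


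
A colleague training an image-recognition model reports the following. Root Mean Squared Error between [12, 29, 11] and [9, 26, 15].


MSE = 34/3 = 11.3333
RMSE = √(34/3) = 3.3665

3.3665


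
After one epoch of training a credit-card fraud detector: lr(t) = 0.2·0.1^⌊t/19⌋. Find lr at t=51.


n_drops = ⌊51/19⌋ = 2
lr = 0.2·0.1^2 = 0.2·0.01 = 0.002

0.002


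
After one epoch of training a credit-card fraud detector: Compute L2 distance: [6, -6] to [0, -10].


d = √((6-0)² + (-6+ 10)²)
  = √(36 + 16)
  = √52 = 7.2111

7.2111


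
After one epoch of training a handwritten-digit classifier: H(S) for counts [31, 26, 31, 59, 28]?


Probabilities: [31/175, 26/175, 31/175, 59/175, 28/175] ≈ [0.1771, 0.1486, 0.1771, 0.3371, 0.16]
H = -((31/175)·log₂(31/175) + (26/175)·log₂(26/175) + (31/175)·log₂(31/175) + (59/175)·log₂(59/175) + (28/175)·log₂(28/175))
  = 2.2452 bits

2.2452 bits


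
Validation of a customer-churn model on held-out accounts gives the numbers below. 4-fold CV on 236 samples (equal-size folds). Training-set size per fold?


Fold size = 236/4 = 59
Training per fold = 236 - 59 = 177

177


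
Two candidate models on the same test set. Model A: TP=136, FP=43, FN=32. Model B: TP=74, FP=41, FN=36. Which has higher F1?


Model A: P=136/179=0.7598, R=136/168=0.8095, F1=2PR/(P+R)=2TP/(2TP+FP+FN)=272/347=0.7839
Model B: P=74/115=0.6435, R=74/110=0.6727, F1=2PR/(P+R)=2TP/(2TP+FP+FN)=148/225=0.6578
0.7839 > 0.6578 → Model A

Model A


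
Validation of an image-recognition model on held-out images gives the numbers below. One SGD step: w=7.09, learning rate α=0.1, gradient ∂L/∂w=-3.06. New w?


w_new = w - α·∇
= 7.09 - 0.1·-3.06
= 7.09 + 0.306
= 7.396

7.396


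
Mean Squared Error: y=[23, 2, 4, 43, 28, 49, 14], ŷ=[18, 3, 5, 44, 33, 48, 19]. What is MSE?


Squared errors: (23-18)²=25, (2-3)²=1, (4-5)²=1, (43-44)²=1, (28-33)²=25, (49-48)²=1, (14-19)²=25
Sum = 79
MSE = 79/7 = 79/7

79/7


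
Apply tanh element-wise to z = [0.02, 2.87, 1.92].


tanh(0.02) = 0.02
tanh(2.87) = 0.9936
tanh(1.92) = 0.9579
result = [0.02, 0.9936, 0.9579]

[0.02, 0.9936, 0.9579]


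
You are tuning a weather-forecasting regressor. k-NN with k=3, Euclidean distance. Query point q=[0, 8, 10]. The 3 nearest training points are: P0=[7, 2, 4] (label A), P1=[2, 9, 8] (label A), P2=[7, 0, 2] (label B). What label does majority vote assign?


d(q,P0) = 11.0  (label A)
d(q,P1) = 3.0  (label A)
d(q,P2) = 13.3041  (label B)
Votes: A=2, B=1
Majority → A

A


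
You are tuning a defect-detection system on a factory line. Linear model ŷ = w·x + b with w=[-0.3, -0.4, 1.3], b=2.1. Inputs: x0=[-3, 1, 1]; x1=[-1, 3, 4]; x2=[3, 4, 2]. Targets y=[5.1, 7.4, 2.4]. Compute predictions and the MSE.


ŷ0 = (-0.3)·(-3) + (-0.4)·(1) + (1.3)·(1) + 2.1 = 3.9
ŷ1 = (-0.3)·(-1) + (-0.4)·(3) + (1.3)·(4) + 2.1 = 6.4
ŷ2 = (-0.3)·(3) + (-0.4)·(4) + (1.3)·(2) + 2.1 = 2.2
errors² = [1.44, 1.0, 0.04]
MSE = 2.4800/3 = 0.8267

0.8267


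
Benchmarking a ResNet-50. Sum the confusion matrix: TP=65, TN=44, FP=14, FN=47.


Total = TP + TN + FP + FN
= 65 + 44 + 14 + 47
= 170
(Predicted positive: 79, predicted negative: 91)

170


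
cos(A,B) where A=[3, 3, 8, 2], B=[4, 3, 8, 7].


A·B = 3·4 + 3·3 + 8·8 + 2·7 = 99
‖A‖ = √86 = 9.2736, ‖B‖ = √138 = 11.7473
cos = 99/(√86·√138) = 99/√11868 = 0.9088

0.9088


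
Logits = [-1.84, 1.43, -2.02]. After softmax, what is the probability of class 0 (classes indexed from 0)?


Exponentials: e^-1.84=0.1588, e^1.43=4.1787, e^-2.02=0.1327
Sum = 4.4702
Softmax = [0.0355, 0.9348, 0.0297]
p[0] = 0.1588/4.4702 = 0.0355

0.0355
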